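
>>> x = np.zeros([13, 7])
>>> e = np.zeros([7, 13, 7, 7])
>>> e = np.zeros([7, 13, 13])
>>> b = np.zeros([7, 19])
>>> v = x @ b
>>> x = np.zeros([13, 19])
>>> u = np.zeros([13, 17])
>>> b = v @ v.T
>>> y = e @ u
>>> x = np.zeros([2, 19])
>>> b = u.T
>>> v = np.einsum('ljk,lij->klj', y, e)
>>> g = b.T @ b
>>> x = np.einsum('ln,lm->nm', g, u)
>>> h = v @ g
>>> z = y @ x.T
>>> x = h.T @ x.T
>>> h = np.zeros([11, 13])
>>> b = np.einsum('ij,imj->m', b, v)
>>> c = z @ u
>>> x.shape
(13, 7, 13)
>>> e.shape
(7, 13, 13)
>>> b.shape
(7,)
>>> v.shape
(17, 7, 13)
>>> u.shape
(13, 17)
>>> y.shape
(7, 13, 17)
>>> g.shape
(13, 13)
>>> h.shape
(11, 13)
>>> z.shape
(7, 13, 13)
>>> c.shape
(7, 13, 17)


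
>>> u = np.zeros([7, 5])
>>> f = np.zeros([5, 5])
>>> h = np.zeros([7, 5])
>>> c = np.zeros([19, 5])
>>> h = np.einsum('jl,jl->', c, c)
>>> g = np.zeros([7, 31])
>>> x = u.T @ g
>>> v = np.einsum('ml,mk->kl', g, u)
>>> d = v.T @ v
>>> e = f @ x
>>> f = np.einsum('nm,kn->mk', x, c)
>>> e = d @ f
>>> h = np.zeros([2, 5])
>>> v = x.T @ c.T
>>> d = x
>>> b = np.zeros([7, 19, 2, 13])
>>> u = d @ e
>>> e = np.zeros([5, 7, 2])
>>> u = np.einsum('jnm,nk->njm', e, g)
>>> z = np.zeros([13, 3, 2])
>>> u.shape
(7, 5, 2)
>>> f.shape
(31, 19)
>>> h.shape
(2, 5)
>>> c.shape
(19, 5)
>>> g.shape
(7, 31)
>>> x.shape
(5, 31)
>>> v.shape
(31, 19)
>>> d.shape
(5, 31)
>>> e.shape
(5, 7, 2)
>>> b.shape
(7, 19, 2, 13)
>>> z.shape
(13, 3, 2)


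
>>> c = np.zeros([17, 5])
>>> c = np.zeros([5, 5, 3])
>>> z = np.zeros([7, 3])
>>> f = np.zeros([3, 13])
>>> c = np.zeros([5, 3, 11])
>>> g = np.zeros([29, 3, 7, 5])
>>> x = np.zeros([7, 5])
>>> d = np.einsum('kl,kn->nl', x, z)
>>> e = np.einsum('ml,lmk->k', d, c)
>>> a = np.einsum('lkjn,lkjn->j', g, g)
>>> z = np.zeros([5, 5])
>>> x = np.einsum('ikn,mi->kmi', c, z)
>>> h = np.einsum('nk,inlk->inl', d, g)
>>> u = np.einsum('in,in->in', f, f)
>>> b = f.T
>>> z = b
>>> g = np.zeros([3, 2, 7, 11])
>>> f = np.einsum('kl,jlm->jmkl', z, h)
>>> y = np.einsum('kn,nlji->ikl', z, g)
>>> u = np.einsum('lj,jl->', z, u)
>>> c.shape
(5, 3, 11)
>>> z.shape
(13, 3)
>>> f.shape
(29, 7, 13, 3)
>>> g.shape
(3, 2, 7, 11)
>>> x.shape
(3, 5, 5)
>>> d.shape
(3, 5)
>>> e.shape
(11,)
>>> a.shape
(7,)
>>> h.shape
(29, 3, 7)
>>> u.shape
()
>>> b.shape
(13, 3)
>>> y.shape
(11, 13, 2)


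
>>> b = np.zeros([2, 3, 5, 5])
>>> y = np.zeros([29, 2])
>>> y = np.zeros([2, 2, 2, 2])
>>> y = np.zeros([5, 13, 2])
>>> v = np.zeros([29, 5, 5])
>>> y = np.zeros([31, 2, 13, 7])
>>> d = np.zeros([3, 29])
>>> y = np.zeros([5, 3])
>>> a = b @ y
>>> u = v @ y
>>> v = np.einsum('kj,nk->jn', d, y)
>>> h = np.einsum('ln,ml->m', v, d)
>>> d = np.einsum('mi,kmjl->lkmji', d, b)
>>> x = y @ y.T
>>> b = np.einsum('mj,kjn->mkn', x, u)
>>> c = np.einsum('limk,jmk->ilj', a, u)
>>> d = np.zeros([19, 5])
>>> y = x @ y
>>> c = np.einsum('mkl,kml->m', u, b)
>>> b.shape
(5, 29, 3)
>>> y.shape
(5, 3)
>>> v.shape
(29, 5)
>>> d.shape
(19, 5)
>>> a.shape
(2, 3, 5, 3)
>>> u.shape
(29, 5, 3)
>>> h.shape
(3,)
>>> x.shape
(5, 5)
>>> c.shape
(29,)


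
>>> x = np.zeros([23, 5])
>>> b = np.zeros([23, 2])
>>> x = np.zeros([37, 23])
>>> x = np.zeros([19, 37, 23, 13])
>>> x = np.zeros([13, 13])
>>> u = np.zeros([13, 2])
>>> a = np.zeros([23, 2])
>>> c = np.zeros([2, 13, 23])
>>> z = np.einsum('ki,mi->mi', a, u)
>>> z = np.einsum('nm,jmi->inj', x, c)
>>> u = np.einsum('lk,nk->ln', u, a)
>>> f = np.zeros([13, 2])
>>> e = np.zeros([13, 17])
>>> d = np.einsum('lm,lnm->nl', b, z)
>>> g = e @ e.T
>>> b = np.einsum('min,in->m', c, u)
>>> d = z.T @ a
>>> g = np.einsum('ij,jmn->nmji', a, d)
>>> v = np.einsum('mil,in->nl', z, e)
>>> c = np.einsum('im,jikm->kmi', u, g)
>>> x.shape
(13, 13)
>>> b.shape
(2,)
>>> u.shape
(13, 23)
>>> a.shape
(23, 2)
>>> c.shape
(2, 23, 13)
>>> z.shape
(23, 13, 2)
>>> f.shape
(13, 2)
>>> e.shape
(13, 17)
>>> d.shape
(2, 13, 2)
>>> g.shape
(2, 13, 2, 23)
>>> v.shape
(17, 2)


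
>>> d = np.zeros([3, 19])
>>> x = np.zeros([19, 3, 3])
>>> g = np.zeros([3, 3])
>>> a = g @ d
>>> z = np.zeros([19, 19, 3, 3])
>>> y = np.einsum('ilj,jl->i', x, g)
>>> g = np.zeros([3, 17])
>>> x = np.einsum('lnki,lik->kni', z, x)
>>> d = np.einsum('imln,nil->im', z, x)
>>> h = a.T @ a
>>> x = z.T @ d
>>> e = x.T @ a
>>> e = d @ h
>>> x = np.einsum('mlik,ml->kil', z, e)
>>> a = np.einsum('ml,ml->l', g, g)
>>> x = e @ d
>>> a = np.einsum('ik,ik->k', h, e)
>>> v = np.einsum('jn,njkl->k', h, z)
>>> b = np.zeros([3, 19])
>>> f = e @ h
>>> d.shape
(19, 19)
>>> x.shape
(19, 19)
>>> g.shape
(3, 17)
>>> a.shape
(19,)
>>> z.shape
(19, 19, 3, 3)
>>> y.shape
(19,)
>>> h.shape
(19, 19)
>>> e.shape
(19, 19)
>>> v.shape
(3,)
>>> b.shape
(3, 19)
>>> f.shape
(19, 19)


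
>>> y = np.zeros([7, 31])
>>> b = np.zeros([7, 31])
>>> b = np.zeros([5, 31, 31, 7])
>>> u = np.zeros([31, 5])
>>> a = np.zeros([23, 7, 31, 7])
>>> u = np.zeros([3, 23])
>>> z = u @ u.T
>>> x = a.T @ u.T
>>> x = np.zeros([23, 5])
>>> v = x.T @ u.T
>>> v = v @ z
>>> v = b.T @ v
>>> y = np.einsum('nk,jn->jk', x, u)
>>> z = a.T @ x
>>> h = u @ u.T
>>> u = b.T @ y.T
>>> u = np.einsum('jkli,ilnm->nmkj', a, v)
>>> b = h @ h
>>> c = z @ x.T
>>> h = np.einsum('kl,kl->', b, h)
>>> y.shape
(3, 5)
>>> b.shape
(3, 3)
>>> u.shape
(31, 3, 7, 23)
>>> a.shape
(23, 7, 31, 7)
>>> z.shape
(7, 31, 7, 5)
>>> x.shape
(23, 5)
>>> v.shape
(7, 31, 31, 3)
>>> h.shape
()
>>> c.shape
(7, 31, 7, 23)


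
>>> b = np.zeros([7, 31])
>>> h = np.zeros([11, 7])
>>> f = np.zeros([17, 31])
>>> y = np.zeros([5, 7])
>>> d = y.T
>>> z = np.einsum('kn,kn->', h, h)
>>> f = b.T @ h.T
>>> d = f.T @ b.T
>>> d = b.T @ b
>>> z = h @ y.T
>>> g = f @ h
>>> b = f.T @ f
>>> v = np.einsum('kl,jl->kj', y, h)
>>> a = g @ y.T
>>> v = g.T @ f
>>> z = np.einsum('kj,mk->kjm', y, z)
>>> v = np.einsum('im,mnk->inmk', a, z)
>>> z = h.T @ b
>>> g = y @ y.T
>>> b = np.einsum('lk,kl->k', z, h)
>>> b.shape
(11,)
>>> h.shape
(11, 7)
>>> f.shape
(31, 11)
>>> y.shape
(5, 7)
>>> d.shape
(31, 31)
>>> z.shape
(7, 11)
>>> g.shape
(5, 5)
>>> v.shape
(31, 7, 5, 11)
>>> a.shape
(31, 5)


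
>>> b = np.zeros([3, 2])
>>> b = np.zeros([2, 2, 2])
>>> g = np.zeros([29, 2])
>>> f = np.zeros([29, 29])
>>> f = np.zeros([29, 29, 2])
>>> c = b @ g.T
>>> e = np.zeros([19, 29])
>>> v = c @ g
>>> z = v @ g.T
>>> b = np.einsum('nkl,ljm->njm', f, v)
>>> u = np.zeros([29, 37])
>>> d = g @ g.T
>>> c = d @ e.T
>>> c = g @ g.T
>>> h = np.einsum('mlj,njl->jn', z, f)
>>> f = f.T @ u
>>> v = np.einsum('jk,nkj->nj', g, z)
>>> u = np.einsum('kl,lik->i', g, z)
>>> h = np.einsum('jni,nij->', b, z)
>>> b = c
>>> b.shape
(29, 29)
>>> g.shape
(29, 2)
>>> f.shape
(2, 29, 37)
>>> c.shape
(29, 29)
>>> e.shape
(19, 29)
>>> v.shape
(2, 29)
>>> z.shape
(2, 2, 29)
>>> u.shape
(2,)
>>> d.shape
(29, 29)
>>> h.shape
()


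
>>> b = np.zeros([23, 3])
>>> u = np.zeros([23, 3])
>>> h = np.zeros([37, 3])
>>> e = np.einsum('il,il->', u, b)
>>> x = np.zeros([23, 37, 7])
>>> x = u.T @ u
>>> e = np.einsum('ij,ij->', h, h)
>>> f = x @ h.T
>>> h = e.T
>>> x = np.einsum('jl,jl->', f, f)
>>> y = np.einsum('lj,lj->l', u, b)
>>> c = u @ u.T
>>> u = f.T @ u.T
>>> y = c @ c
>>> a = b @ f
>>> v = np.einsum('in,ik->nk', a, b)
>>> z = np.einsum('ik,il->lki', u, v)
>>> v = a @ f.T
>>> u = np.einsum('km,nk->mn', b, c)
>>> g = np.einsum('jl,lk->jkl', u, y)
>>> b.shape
(23, 3)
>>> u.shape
(3, 23)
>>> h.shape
()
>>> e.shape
()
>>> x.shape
()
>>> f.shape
(3, 37)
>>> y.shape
(23, 23)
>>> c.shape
(23, 23)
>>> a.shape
(23, 37)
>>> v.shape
(23, 3)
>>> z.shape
(3, 23, 37)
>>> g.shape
(3, 23, 23)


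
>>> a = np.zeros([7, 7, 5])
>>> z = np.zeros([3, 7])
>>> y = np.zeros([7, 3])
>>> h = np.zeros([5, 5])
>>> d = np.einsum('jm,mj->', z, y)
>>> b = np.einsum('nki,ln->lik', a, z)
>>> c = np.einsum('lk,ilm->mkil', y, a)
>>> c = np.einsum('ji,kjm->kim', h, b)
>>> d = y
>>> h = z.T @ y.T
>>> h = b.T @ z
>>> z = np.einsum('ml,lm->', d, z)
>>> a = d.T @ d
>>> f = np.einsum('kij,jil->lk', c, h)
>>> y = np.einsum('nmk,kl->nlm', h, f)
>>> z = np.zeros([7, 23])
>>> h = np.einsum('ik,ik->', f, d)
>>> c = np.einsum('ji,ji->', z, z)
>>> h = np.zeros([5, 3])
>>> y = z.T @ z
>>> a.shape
(3, 3)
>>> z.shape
(7, 23)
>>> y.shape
(23, 23)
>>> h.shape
(5, 3)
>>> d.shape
(7, 3)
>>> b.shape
(3, 5, 7)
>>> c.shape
()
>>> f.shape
(7, 3)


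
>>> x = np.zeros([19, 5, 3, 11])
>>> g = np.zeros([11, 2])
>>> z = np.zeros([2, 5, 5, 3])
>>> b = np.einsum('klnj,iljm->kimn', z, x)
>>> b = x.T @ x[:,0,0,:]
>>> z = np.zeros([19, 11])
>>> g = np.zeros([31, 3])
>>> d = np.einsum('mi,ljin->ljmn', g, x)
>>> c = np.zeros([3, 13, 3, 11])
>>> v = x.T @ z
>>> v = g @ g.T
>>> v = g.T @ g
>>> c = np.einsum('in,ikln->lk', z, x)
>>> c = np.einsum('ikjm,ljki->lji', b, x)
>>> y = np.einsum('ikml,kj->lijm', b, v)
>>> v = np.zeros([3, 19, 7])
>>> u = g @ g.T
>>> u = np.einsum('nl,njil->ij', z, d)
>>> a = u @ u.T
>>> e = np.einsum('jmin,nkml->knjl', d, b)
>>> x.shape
(19, 5, 3, 11)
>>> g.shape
(31, 3)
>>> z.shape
(19, 11)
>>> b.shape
(11, 3, 5, 11)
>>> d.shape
(19, 5, 31, 11)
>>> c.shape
(19, 5, 11)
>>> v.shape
(3, 19, 7)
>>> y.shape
(11, 11, 3, 5)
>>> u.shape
(31, 5)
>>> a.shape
(31, 31)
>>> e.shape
(3, 11, 19, 11)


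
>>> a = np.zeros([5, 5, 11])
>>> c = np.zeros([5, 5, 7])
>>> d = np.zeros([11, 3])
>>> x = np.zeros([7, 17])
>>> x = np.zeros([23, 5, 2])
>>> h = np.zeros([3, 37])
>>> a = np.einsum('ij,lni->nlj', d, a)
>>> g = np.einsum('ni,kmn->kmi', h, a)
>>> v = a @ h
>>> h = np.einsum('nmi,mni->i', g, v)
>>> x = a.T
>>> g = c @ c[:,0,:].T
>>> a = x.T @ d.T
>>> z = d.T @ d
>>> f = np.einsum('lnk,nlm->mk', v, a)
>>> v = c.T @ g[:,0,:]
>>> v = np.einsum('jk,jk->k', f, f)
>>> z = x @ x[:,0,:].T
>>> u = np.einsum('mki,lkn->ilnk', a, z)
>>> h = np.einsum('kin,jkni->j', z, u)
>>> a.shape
(5, 5, 11)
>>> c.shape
(5, 5, 7)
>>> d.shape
(11, 3)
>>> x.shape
(3, 5, 5)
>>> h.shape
(11,)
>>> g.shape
(5, 5, 5)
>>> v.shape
(37,)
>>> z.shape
(3, 5, 3)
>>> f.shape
(11, 37)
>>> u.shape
(11, 3, 3, 5)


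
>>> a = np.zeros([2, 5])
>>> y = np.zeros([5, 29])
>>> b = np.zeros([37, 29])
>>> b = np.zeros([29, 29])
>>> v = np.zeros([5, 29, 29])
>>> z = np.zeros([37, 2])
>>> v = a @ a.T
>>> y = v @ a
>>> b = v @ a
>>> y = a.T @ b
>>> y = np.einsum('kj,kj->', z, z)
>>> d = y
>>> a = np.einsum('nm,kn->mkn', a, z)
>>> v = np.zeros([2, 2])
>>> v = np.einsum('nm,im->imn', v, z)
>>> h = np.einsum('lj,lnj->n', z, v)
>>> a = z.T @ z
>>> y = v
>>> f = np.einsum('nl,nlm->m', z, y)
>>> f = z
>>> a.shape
(2, 2)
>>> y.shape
(37, 2, 2)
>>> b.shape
(2, 5)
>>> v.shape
(37, 2, 2)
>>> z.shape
(37, 2)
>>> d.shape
()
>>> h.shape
(2,)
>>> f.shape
(37, 2)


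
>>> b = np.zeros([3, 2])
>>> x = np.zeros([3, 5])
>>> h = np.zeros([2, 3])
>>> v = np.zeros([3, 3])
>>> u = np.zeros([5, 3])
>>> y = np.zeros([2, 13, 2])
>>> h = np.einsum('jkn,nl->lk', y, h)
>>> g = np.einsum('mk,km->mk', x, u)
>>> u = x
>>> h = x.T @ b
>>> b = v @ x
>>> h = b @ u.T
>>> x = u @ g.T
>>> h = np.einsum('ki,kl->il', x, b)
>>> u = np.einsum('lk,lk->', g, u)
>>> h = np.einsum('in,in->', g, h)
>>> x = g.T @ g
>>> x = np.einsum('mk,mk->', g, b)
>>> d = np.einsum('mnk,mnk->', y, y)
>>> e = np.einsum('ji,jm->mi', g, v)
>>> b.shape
(3, 5)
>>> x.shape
()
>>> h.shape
()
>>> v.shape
(3, 3)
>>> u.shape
()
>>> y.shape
(2, 13, 2)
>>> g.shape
(3, 5)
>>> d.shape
()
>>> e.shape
(3, 5)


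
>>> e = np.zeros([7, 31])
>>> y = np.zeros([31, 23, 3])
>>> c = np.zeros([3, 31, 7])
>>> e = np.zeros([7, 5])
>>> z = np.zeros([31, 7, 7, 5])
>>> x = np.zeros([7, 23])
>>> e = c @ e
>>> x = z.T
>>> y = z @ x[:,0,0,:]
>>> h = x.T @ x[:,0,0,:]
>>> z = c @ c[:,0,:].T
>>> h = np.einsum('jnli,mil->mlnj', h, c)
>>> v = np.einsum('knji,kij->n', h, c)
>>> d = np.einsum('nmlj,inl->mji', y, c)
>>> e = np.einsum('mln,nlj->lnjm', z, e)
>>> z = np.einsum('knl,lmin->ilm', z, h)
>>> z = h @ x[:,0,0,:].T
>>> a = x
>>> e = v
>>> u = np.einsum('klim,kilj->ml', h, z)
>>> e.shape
(7,)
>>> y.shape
(31, 7, 7, 31)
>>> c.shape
(3, 31, 7)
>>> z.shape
(3, 7, 7, 5)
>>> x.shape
(5, 7, 7, 31)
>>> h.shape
(3, 7, 7, 31)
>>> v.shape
(7,)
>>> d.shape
(7, 31, 3)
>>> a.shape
(5, 7, 7, 31)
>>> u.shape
(31, 7)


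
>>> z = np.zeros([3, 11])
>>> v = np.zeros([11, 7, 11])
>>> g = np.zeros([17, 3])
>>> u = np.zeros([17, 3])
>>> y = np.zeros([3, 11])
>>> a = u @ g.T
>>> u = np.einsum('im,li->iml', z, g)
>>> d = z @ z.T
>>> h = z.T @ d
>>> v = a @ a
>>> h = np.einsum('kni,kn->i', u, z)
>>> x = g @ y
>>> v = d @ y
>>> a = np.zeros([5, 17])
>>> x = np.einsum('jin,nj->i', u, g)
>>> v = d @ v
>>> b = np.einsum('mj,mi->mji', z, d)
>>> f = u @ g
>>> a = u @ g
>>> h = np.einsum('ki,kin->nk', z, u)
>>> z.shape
(3, 11)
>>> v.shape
(3, 11)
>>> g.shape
(17, 3)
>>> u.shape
(3, 11, 17)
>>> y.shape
(3, 11)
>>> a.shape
(3, 11, 3)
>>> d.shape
(3, 3)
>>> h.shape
(17, 3)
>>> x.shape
(11,)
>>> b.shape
(3, 11, 3)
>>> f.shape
(3, 11, 3)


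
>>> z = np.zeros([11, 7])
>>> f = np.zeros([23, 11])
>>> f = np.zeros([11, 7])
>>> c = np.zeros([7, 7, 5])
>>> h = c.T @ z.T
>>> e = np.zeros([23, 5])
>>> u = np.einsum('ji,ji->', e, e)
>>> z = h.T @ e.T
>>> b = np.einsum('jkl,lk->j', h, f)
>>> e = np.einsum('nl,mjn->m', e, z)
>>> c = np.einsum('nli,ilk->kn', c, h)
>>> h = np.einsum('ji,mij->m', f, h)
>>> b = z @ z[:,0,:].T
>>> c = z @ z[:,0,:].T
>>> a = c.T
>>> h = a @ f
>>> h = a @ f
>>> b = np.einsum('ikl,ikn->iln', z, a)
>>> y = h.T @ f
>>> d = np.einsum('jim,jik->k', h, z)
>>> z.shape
(11, 7, 23)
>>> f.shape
(11, 7)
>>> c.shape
(11, 7, 11)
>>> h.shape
(11, 7, 7)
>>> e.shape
(11,)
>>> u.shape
()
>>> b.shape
(11, 23, 11)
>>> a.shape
(11, 7, 11)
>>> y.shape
(7, 7, 7)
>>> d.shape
(23,)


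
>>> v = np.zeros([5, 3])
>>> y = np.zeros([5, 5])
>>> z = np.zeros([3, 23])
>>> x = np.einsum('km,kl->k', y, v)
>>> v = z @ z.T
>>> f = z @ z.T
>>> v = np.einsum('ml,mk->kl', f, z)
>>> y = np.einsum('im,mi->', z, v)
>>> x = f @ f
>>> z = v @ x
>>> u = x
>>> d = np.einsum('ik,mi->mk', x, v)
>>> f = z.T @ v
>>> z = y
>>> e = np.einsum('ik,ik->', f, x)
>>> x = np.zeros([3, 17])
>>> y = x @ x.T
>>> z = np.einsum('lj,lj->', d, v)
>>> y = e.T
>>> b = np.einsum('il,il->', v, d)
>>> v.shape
(23, 3)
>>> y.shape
()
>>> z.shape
()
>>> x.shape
(3, 17)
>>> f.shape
(3, 3)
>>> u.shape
(3, 3)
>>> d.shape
(23, 3)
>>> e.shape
()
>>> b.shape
()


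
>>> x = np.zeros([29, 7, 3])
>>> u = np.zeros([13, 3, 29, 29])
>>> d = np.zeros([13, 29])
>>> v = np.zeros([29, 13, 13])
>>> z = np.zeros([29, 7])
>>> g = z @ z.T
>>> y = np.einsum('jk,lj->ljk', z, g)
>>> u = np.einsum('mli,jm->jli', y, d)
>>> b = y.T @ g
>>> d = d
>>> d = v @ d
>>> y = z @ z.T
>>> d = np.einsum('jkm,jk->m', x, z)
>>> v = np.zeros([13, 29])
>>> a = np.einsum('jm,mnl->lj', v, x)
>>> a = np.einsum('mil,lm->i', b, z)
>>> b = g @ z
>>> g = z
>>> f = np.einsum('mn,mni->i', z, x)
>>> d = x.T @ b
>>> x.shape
(29, 7, 3)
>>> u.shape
(13, 29, 7)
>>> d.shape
(3, 7, 7)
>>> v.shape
(13, 29)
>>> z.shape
(29, 7)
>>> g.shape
(29, 7)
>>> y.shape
(29, 29)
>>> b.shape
(29, 7)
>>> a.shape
(29,)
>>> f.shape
(3,)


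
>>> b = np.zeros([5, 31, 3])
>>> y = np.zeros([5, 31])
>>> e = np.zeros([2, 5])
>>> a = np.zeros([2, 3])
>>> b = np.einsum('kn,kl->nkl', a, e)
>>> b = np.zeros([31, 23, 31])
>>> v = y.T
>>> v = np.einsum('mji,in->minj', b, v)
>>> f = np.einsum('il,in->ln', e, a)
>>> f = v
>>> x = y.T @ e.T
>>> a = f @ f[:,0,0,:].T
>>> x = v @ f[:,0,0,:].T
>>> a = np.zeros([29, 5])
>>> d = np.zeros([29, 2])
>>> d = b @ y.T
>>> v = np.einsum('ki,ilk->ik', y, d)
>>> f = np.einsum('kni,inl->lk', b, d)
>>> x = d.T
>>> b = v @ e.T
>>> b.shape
(31, 2)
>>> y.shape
(5, 31)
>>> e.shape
(2, 5)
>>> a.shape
(29, 5)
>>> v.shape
(31, 5)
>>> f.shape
(5, 31)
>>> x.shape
(5, 23, 31)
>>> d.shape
(31, 23, 5)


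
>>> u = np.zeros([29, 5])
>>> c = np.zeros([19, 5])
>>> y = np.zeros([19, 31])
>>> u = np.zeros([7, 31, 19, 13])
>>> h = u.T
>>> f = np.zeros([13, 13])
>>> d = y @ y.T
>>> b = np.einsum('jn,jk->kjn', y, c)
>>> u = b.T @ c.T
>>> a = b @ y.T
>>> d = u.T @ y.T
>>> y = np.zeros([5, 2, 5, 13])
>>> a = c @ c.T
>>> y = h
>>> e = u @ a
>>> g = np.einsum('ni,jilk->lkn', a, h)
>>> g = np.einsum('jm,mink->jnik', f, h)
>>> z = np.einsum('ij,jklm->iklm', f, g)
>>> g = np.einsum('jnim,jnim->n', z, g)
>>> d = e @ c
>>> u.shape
(31, 19, 19)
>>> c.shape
(19, 5)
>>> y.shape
(13, 19, 31, 7)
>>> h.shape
(13, 19, 31, 7)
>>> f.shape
(13, 13)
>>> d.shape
(31, 19, 5)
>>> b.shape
(5, 19, 31)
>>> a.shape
(19, 19)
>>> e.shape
(31, 19, 19)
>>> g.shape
(31,)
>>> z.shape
(13, 31, 19, 7)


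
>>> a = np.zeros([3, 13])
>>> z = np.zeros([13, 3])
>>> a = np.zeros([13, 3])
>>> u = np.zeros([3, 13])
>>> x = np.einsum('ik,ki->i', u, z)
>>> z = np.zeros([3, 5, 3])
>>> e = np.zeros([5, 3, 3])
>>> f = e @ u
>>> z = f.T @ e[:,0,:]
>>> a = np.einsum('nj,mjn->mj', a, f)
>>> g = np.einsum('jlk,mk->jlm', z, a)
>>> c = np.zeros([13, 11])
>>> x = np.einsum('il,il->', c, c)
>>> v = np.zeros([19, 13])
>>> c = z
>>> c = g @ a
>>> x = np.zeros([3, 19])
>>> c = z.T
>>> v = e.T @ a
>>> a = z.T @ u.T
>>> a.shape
(3, 3, 3)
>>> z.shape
(13, 3, 3)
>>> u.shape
(3, 13)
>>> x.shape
(3, 19)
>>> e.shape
(5, 3, 3)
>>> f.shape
(5, 3, 13)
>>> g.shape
(13, 3, 5)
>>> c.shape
(3, 3, 13)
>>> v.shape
(3, 3, 3)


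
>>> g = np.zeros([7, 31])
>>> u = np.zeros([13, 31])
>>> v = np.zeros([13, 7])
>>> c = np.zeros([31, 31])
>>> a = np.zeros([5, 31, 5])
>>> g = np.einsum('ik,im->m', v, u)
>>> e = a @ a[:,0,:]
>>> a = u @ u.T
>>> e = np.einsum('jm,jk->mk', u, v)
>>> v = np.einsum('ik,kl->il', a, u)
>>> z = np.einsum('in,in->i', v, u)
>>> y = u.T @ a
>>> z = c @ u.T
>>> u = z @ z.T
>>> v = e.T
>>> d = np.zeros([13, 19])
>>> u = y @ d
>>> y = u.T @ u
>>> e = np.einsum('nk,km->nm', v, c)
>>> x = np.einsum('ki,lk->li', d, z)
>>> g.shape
(31,)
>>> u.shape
(31, 19)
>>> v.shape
(7, 31)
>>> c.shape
(31, 31)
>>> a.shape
(13, 13)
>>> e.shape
(7, 31)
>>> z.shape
(31, 13)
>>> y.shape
(19, 19)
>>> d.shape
(13, 19)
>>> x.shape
(31, 19)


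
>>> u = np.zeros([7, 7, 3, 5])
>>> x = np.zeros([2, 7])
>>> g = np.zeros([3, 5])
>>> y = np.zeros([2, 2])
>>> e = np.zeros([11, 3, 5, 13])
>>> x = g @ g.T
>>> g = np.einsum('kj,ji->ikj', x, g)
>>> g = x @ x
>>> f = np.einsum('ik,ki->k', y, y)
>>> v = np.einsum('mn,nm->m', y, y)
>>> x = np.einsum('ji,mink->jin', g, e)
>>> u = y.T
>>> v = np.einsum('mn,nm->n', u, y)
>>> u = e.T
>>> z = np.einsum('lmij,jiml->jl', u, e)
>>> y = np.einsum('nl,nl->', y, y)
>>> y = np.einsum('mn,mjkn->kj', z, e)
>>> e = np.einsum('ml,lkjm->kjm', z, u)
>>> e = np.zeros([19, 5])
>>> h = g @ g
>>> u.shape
(13, 5, 3, 11)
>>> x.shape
(3, 3, 5)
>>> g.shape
(3, 3)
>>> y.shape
(5, 3)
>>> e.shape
(19, 5)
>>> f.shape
(2,)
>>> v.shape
(2,)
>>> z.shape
(11, 13)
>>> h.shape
(3, 3)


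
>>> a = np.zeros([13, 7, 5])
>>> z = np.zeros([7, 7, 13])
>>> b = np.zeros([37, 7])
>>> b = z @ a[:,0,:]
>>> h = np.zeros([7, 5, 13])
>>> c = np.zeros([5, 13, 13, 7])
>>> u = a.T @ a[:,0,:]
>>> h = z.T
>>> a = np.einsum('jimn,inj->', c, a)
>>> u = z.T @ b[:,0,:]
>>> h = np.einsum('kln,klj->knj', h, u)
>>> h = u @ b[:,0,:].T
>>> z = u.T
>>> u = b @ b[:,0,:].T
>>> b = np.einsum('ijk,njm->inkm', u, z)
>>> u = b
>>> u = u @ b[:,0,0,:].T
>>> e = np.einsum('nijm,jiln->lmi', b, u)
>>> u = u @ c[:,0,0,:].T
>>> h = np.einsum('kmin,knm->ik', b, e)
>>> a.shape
()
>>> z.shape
(5, 7, 13)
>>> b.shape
(7, 5, 7, 13)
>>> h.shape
(7, 7)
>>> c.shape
(5, 13, 13, 7)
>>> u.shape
(7, 5, 7, 5)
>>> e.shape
(7, 13, 5)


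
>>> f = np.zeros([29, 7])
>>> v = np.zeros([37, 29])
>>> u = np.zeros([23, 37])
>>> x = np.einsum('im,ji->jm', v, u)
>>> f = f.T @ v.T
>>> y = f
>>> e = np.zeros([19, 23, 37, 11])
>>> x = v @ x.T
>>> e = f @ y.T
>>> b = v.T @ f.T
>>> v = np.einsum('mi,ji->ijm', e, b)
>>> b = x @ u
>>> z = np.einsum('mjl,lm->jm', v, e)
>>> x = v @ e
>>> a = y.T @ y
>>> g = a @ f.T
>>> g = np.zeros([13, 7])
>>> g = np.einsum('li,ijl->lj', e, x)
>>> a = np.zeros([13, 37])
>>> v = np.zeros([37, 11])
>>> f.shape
(7, 37)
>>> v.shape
(37, 11)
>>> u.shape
(23, 37)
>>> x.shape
(7, 29, 7)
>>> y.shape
(7, 37)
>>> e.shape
(7, 7)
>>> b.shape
(37, 37)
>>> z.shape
(29, 7)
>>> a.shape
(13, 37)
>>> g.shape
(7, 29)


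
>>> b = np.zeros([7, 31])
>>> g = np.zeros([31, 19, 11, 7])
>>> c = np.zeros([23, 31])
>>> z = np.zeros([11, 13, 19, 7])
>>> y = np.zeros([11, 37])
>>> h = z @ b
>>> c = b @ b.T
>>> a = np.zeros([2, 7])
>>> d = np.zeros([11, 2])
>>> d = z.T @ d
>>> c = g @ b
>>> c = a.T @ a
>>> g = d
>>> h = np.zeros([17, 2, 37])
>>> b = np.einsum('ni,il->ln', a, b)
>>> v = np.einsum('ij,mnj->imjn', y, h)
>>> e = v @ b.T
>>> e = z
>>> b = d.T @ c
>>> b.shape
(2, 13, 19, 7)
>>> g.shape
(7, 19, 13, 2)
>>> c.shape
(7, 7)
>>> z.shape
(11, 13, 19, 7)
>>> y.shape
(11, 37)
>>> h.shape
(17, 2, 37)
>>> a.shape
(2, 7)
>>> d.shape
(7, 19, 13, 2)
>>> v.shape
(11, 17, 37, 2)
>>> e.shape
(11, 13, 19, 7)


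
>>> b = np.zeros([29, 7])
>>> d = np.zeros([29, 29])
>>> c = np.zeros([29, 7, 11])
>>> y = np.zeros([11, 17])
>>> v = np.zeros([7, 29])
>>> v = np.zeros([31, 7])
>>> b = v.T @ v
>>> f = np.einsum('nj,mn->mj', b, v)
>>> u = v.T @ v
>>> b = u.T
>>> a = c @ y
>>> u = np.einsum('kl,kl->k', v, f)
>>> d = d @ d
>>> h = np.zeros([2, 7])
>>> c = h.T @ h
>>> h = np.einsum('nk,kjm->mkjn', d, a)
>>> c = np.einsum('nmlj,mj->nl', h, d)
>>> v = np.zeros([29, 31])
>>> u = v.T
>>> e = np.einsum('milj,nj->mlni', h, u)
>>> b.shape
(7, 7)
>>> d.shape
(29, 29)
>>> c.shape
(17, 7)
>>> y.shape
(11, 17)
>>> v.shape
(29, 31)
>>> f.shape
(31, 7)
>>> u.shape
(31, 29)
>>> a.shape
(29, 7, 17)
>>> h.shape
(17, 29, 7, 29)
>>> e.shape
(17, 7, 31, 29)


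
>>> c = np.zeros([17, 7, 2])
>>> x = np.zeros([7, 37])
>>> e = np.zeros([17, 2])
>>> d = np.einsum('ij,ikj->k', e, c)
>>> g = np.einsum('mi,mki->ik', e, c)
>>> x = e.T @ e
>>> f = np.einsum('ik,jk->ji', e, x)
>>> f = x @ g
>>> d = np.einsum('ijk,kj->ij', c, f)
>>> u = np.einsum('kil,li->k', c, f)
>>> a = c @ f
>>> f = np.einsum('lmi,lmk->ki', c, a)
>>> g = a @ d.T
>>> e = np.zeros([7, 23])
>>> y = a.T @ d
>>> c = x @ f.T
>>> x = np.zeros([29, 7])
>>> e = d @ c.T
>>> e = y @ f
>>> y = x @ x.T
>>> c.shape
(2, 7)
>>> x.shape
(29, 7)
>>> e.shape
(7, 7, 2)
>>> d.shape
(17, 7)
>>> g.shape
(17, 7, 17)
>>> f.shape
(7, 2)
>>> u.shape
(17,)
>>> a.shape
(17, 7, 7)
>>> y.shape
(29, 29)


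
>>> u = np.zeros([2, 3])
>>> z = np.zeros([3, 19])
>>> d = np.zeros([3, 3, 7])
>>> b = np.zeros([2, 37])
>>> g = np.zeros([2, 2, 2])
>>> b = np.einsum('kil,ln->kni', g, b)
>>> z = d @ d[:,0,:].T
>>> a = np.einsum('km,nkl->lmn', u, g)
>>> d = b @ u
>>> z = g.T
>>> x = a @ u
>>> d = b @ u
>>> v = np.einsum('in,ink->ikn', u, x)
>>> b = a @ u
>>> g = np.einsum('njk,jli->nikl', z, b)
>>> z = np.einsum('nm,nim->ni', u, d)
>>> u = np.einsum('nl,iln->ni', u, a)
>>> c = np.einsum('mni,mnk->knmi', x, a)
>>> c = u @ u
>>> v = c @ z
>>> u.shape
(2, 2)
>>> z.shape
(2, 37)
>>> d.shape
(2, 37, 3)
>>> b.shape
(2, 3, 3)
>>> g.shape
(2, 3, 2, 3)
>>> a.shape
(2, 3, 2)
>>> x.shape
(2, 3, 3)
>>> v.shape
(2, 37)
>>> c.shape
(2, 2)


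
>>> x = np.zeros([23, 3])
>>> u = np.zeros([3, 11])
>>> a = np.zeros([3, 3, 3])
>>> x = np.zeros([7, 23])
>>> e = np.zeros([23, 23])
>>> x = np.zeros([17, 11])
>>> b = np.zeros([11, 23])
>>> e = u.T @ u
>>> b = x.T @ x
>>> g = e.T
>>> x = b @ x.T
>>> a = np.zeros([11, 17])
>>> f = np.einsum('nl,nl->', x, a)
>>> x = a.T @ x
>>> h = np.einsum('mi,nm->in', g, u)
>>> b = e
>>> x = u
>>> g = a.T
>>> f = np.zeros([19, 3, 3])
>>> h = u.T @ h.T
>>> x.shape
(3, 11)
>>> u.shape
(3, 11)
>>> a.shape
(11, 17)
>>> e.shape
(11, 11)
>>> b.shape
(11, 11)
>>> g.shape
(17, 11)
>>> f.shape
(19, 3, 3)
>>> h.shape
(11, 11)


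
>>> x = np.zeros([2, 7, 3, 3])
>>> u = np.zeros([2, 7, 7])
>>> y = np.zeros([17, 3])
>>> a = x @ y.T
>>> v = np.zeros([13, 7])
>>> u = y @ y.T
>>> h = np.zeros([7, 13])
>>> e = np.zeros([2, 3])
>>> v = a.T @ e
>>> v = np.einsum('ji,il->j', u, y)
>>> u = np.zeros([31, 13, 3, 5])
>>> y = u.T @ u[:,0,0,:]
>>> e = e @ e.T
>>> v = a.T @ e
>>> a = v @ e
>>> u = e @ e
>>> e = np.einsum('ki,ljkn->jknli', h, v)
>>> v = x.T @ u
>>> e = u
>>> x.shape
(2, 7, 3, 3)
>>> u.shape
(2, 2)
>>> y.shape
(5, 3, 13, 5)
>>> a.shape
(17, 3, 7, 2)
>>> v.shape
(3, 3, 7, 2)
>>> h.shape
(7, 13)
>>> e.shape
(2, 2)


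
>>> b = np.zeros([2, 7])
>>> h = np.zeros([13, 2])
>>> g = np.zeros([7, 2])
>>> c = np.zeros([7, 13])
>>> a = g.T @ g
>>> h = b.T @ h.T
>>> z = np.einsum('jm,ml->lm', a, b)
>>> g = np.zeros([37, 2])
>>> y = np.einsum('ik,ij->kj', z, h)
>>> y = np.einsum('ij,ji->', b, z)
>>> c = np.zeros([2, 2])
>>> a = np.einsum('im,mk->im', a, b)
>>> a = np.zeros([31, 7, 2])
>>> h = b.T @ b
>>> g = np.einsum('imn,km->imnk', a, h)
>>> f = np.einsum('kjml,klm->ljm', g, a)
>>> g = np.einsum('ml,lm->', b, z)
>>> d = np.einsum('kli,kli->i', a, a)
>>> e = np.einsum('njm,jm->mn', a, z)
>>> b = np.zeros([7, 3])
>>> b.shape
(7, 3)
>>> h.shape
(7, 7)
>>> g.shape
()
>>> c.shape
(2, 2)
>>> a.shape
(31, 7, 2)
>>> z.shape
(7, 2)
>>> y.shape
()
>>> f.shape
(7, 7, 2)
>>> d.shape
(2,)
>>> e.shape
(2, 31)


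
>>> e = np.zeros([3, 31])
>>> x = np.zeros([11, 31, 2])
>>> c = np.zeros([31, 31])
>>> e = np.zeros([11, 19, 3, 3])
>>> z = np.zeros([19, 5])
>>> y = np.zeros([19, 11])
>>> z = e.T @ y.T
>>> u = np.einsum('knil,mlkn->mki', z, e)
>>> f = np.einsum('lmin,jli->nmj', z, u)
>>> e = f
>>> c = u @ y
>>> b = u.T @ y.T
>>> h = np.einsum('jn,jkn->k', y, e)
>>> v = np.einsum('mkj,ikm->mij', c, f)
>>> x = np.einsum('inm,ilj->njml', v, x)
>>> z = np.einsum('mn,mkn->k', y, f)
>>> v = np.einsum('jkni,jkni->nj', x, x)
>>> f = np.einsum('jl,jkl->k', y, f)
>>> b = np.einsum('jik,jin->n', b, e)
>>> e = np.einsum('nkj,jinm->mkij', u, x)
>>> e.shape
(31, 3, 2, 19)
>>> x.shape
(19, 2, 11, 31)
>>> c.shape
(11, 3, 11)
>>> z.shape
(3,)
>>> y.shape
(19, 11)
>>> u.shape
(11, 3, 19)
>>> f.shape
(3,)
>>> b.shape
(11,)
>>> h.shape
(3,)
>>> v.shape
(11, 19)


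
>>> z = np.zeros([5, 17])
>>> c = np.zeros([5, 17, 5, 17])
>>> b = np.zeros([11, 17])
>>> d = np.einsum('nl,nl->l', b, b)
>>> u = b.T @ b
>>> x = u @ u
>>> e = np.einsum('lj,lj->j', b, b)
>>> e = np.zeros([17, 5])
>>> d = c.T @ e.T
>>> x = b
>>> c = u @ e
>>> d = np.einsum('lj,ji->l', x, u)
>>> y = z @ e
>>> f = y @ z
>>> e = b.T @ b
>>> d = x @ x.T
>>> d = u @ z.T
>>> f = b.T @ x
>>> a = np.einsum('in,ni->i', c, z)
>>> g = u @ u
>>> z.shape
(5, 17)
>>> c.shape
(17, 5)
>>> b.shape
(11, 17)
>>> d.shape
(17, 5)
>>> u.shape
(17, 17)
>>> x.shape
(11, 17)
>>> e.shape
(17, 17)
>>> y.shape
(5, 5)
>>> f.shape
(17, 17)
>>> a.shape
(17,)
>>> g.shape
(17, 17)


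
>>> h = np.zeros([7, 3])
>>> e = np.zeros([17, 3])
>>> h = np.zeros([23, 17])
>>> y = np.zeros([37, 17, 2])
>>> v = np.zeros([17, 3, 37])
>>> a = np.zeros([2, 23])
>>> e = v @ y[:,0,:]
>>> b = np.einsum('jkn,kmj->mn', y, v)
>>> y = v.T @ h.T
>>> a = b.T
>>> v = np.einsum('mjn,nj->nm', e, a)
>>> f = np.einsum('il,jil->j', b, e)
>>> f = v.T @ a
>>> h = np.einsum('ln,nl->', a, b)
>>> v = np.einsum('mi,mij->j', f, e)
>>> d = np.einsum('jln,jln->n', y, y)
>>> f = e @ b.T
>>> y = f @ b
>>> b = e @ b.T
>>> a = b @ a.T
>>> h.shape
()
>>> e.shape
(17, 3, 2)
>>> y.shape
(17, 3, 2)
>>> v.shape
(2,)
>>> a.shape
(17, 3, 2)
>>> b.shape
(17, 3, 3)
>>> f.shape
(17, 3, 3)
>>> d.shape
(23,)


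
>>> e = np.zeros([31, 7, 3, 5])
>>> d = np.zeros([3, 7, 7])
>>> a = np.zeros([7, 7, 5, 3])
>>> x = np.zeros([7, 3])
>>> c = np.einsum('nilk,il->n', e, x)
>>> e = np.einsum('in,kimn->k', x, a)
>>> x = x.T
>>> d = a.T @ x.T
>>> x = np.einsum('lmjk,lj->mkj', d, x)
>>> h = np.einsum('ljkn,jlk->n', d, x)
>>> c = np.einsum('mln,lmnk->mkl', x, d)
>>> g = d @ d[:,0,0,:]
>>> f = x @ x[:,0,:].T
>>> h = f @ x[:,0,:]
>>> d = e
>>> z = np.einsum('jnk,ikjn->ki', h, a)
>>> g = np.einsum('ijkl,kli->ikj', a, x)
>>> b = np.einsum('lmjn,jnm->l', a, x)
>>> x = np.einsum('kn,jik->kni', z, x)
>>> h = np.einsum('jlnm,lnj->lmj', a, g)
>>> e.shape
(7,)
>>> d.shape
(7,)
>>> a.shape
(7, 7, 5, 3)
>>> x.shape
(7, 7, 3)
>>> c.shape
(5, 3, 3)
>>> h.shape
(7, 3, 7)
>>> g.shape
(7, 5, 7)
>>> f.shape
(5, 3, 5)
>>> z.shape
(7, 7)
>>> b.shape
(7,)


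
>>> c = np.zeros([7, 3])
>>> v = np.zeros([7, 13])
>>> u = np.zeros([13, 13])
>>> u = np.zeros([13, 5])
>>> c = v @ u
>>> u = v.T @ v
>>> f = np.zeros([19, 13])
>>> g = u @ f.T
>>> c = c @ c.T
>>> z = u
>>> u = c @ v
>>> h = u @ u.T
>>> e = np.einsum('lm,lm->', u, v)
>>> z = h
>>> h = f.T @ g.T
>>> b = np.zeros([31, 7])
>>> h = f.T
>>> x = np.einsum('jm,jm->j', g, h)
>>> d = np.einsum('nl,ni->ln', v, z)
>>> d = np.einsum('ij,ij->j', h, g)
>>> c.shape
(7, 7)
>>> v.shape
(7, 13)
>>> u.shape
(7, 13)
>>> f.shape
(19, 13)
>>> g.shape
(13, 19)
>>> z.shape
(7, 7)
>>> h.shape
(13, 19)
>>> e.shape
()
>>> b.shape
(31, 7)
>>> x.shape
(13,)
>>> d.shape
(19,)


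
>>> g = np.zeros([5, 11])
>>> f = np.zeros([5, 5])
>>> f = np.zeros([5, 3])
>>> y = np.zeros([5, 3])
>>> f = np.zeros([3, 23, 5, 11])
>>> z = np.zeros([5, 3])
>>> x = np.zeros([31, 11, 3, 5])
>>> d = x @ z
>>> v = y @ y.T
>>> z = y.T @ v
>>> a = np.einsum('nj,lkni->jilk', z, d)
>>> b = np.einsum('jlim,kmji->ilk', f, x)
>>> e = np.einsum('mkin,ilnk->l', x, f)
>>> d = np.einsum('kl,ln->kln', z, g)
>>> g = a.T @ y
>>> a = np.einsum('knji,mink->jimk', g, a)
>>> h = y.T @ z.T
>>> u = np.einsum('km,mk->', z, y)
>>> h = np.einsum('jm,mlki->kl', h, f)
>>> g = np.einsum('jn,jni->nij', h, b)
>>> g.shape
(23, 31, 5)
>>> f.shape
(3, 23, 5, 11)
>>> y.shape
(5, 3)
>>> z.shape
(3, 5)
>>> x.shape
(31, 11, 3, 5)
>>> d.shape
(3, 5, 11)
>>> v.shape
(5, 5)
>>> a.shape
(3, 3, 5, 11)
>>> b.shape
(5, 23, 31)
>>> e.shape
(23,)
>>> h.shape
(5, 23)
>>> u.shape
()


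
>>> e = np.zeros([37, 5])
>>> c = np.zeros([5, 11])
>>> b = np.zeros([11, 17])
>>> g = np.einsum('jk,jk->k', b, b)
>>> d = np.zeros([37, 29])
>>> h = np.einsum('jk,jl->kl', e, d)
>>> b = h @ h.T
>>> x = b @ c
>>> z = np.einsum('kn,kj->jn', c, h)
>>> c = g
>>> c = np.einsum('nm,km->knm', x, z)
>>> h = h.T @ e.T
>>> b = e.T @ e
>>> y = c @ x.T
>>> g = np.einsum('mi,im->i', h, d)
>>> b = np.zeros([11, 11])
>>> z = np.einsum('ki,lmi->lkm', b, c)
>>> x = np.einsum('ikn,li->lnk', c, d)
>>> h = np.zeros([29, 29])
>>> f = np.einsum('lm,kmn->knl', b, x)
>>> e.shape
(37, 5)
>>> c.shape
(29, 5, 11)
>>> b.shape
(11, 11)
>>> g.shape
(37,)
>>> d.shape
(37, 29)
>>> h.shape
(29, 29)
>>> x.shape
(37, 11, 5)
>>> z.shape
(29, 11, 5)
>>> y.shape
(29, 5, 5)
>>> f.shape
(37, 5, 11)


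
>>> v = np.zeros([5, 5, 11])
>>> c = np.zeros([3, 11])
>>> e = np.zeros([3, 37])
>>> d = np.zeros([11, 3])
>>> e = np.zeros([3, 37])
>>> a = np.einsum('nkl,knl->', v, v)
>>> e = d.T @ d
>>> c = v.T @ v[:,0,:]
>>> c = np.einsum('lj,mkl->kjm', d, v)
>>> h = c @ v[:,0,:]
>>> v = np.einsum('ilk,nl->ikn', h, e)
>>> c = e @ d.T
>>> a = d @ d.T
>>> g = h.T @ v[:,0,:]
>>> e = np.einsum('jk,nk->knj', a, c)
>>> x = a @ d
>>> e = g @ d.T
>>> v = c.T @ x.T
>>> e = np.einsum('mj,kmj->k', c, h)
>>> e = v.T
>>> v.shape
(11, 11)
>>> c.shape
(3, 11)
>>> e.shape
(11, 11)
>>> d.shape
(11, 3)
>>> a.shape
(11, 11)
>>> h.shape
(5, 3, 11)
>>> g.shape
(11, 3, 3)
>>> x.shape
(11, 3)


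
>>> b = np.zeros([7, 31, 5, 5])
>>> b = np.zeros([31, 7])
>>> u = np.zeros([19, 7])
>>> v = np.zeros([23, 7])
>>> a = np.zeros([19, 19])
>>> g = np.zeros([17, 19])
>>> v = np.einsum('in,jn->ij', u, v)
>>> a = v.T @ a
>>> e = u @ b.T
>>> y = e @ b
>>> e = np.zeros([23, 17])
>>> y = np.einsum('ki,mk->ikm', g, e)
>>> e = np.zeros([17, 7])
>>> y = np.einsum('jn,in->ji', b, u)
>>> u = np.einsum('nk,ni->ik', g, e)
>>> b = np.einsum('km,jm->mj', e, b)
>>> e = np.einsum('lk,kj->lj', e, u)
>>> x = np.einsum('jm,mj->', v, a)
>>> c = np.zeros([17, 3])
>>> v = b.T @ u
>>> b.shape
(7, 31)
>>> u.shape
(7, 19)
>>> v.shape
(31, 19)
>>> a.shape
(23, 19)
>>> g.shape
(17, 19)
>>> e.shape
(17, 19)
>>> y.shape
(31, 19)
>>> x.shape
()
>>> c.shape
(17, 3)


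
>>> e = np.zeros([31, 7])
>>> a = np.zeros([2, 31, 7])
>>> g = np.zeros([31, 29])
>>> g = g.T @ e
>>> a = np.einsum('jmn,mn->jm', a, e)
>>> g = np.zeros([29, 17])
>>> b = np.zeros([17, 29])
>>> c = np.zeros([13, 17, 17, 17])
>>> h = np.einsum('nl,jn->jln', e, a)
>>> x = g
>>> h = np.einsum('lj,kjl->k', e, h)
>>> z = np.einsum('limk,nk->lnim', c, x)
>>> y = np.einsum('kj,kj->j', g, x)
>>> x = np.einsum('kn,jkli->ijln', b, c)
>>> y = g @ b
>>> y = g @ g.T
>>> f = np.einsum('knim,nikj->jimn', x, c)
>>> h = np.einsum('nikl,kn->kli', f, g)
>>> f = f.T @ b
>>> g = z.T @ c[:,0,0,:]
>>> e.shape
(31, 7)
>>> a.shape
(2, 31)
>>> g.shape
(17, 17, 29, 17)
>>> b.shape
(17, 29)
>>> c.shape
(13, 17, 17, 17)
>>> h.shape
(29, 13, 17)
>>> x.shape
(17, 13, 17, 29)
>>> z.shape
(13, 29, 17, 17)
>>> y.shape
(29, 29)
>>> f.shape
(13, 29, 17, 29)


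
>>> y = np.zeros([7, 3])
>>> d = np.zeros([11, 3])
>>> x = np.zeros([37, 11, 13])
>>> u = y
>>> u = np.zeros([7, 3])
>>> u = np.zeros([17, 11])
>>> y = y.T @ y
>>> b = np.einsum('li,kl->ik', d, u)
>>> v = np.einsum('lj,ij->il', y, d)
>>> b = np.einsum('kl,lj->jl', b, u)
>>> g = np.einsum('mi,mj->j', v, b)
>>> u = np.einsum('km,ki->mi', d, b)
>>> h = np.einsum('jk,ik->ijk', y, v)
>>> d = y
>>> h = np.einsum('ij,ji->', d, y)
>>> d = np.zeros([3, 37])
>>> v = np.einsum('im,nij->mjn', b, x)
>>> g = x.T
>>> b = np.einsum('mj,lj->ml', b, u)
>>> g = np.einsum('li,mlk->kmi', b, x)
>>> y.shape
(3, 3)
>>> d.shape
(3, 37)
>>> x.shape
(37, 11, 13)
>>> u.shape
(3, 17)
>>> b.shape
(11, 3)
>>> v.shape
(17, 13, 37)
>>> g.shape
(13, 37, 3)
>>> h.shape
()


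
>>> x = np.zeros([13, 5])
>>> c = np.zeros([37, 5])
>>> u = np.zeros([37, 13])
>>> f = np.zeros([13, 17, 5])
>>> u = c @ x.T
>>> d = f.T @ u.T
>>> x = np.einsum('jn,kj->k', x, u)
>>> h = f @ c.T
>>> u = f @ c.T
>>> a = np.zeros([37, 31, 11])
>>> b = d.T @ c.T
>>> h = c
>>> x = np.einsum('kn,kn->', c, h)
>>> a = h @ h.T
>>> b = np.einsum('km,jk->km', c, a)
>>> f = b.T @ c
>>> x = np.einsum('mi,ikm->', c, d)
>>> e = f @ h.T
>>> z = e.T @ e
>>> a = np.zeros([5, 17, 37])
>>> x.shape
()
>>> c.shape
(37, 5)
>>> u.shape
(13, 17, 37)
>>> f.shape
(5, 5)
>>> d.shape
(5, 17, 37)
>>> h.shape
(37, 5)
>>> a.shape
(5, 17, 37)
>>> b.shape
(37, 5)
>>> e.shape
(5, 37)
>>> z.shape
(37, 37)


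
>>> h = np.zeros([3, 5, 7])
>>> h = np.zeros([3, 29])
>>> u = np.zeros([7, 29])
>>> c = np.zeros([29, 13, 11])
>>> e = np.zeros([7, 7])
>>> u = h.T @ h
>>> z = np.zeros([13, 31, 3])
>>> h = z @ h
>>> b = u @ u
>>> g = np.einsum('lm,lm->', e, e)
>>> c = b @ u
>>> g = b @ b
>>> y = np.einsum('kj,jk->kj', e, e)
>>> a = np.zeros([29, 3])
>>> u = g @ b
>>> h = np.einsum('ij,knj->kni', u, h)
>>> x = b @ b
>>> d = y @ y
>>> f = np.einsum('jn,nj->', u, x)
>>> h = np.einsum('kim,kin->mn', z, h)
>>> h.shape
(3, 29)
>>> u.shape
(29, 29)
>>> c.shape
(29, 29)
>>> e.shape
(7, 7)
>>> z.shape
(13, 31, 3)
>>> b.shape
(29, 29)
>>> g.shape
(29, 29)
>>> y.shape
(7, 7)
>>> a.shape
(29, 3)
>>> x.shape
(29, 29)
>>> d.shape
(7, 7)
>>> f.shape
()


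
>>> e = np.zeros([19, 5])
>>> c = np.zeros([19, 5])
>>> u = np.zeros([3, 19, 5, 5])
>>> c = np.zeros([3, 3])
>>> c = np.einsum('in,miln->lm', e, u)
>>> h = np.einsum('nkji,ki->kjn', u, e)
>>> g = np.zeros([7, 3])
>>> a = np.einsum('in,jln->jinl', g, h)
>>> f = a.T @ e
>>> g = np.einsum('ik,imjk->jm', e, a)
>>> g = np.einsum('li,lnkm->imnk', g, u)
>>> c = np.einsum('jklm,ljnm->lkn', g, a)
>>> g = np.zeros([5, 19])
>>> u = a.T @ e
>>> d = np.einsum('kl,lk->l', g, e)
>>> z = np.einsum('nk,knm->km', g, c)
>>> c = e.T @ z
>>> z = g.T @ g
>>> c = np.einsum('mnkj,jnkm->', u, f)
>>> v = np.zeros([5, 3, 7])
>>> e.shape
(19, 5)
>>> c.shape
()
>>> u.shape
(5, 3, 7, 5)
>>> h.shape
(19, 5, 3)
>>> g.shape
(5, 19)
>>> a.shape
(19, 7, 3, 5)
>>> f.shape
(5, 3, 7, 5)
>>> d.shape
(19,)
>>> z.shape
(19, 19)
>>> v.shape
(5, 3, 7)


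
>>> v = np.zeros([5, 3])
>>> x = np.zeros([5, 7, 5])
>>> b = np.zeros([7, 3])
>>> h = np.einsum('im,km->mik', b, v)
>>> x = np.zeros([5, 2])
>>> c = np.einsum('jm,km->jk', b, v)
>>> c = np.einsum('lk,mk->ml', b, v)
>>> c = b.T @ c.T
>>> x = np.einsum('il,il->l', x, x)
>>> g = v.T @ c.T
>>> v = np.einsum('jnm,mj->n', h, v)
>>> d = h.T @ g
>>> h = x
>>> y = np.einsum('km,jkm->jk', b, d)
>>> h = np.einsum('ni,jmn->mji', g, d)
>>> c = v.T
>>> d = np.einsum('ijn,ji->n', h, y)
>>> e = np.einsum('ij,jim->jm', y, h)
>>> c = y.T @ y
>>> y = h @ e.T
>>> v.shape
(7,)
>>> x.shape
(2,)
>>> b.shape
(7, 3)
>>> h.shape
(7, 5, 3)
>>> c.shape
(7, 7)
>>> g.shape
(3, 3)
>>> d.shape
(3,)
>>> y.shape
(7, 5, 7)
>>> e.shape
(7, 3)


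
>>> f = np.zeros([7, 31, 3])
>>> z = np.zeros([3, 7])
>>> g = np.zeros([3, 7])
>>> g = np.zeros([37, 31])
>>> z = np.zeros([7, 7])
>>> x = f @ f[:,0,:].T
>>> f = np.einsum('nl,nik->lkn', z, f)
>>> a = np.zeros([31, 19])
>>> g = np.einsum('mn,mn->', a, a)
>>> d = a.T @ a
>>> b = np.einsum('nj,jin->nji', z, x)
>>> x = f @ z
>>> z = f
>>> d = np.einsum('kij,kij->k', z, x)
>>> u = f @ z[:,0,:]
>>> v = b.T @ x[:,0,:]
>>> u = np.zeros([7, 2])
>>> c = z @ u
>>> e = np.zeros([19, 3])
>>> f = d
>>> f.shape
(7,)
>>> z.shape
(7, 3, 7)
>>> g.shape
()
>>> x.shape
(7, 3, 7)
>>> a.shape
(31, 19)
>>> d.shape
(7,)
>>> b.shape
(7, 7, 31)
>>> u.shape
(7, 2)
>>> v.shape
(31, 7, 7)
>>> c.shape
(7, 3, 2)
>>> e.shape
(19, 3)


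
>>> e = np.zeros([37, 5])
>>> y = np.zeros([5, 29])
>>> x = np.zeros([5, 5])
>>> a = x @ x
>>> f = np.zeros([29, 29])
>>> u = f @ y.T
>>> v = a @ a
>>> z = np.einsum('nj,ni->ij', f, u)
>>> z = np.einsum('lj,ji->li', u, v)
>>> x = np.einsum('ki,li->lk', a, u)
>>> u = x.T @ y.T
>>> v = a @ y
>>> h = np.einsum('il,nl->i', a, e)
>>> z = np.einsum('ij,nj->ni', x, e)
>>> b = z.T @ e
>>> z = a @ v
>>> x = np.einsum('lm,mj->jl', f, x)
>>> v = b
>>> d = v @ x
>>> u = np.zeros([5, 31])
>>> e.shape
(37, 5)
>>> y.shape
(5, 29)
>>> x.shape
(5, 29)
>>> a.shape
(5, 5)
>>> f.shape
(29, 29)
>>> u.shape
(5, 31)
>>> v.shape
(29, 5)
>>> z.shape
(5, 29)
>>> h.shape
(5,)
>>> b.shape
(29, 5)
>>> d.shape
(29, 29)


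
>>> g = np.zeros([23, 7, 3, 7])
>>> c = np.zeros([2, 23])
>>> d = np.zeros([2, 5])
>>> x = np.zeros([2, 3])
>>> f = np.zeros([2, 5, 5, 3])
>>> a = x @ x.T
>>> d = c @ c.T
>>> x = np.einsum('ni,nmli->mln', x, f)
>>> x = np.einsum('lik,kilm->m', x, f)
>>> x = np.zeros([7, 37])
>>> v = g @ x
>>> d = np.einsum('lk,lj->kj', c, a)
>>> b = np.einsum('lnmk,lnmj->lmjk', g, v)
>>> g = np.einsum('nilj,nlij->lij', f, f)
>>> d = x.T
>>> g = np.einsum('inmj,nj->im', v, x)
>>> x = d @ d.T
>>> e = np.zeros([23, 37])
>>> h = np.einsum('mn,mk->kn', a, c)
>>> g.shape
(23, 3)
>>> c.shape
(2, 23)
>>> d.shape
(37, 7)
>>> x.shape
(37, 37)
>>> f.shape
(2, 5, 5, 3)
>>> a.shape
(2, 2)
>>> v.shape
(23, 7, 3, 37)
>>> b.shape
(23, 3, 37, 7)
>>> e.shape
(23, 37)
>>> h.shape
(23, 2)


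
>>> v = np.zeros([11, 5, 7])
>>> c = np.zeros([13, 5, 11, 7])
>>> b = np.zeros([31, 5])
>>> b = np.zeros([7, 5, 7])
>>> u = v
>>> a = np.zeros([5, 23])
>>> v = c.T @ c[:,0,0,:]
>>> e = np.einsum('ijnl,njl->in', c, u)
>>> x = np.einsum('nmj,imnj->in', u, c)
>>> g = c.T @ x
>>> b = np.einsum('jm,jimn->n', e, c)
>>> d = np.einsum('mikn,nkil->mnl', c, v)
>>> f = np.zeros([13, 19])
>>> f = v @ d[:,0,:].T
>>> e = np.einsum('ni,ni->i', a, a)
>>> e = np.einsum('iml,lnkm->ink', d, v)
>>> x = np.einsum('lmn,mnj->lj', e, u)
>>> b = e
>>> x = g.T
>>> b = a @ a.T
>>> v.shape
(7, 11, 5, 7)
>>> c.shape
(13, 5, 11, 7)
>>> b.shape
(5, 5)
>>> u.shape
(11, 5, 7)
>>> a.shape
(5, 23)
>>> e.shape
(13, 11, 5)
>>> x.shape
(11, 5, 11, 7)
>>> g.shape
(7, 11, 5, 11)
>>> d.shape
(13, 7, 7)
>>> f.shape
(7, 11, 5, 13)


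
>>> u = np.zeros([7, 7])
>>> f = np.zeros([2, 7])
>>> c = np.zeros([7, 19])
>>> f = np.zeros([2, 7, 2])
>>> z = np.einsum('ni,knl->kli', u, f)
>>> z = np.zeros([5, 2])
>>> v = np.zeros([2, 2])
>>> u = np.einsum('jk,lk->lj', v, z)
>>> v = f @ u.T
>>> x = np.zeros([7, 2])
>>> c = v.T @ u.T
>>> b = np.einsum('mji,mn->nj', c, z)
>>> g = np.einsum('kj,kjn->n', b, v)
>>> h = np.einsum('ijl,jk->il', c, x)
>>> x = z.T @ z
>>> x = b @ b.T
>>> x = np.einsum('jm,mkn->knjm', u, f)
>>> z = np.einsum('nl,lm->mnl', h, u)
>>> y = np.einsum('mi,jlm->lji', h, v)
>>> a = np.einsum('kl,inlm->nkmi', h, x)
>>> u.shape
(5, 2)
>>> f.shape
(2, 7, 2)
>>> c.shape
(5, 7, 5)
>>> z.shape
(2, 5, 5)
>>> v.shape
(2, 7, 5)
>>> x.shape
(7, 2, 5, 2)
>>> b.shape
(2, 7)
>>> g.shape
(5,)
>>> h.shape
(5, 5)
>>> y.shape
(7, 2, 5)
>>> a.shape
(2, 5, 2, 7)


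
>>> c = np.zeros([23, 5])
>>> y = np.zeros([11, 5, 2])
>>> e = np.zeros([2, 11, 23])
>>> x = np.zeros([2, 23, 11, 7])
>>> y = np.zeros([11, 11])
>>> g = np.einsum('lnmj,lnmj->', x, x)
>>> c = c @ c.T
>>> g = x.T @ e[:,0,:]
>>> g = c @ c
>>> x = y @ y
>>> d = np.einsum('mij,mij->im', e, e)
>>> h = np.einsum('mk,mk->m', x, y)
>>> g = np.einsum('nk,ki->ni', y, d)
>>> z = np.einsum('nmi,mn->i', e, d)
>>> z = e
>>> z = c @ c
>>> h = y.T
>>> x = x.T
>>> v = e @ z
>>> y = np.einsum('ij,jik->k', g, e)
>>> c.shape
(23, 23)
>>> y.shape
(23,)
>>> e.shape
(2, 11, 23)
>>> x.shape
(11, 11)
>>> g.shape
(11, 2)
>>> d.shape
(11, 2)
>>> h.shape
(11, 11)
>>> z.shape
(23, 23)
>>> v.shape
(2, 11, 23)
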